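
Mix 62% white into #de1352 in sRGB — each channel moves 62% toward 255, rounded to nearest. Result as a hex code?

#de1352 is rgb(222, 19, 82).
A 62% tint moves each channel 62% toward 255:
  R: 222 + 0.62×(255−222) = 222 + 20.46 = 242.46 → 242
  G: 19 + 0.62×(255−19) = 19 + 146.32 = 165.32 → 165
  B: 82 + 0.62×(255−82) = 82 + 107.26 = 189.26 → 189
rgb(242, 165, 189) = #f2a5bd.

#f2a5bd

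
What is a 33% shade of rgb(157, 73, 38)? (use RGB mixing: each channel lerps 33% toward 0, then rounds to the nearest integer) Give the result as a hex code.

#693119

Per channel, c → c + 0.33(0 − c):
  R: 157 + 0.33×(0−157) = 157 − 51.81 = 105.19 → 105
  G: 73 − 24.09 = 48.91 → 49
  B: 38 − 12.54 = 25.46 → 25
rgb(105, 49, 25) = #693119.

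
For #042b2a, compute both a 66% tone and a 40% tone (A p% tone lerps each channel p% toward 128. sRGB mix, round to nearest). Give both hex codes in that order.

#566363, #364d4c

#042b2a is rgb(4, 43, 42).
66% tone:
  R: 4 + 0.66×(128−4) = 4 + 81.84 = 85.84 → 86
  G: 43 + 56.1 = 99.1 → 99
  B: 42 + 56.76 = 98.76 → 99
  → #566363
40% tone:
  R: 4 + 49.6 = 53.6 → 54
  G: 43 + 0.4×(128−43) = 43 + 34 = 77 → 77
  B: 42 + 0.4×(128−42) = 42 + 34.4 = 76.4 → 76
  → #364d4c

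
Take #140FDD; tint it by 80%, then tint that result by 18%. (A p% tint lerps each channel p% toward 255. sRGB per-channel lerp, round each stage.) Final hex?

#140FDD is rgb(20, 15, 221).
Per channel, c → c + 0.8(255 − c):
  R: 20 + 0.8×(255−20) = 20 + 188 = 208 → 208
  G: 15 + 192 = 207 → 207
  B: 221 + 27.2 = 248.2 → 248
After the tint: rgb(208, 207, 248) = #D0CFF8.
Lerp each channel 18% toward 255:
  R: 208 + 0.18×(255−208) = 208 + 8.46 = 216.46 → 216
  G: 207 + 8.64 = 215.64 → 216
  B: 248 + 1.26 = 249.26 → 249
rgb(216, 216, 249) = #D8D8F9.

#D8D8F9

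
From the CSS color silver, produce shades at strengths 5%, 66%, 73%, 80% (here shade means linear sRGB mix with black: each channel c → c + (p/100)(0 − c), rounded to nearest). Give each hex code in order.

#B6B6B6, #414141, #343434, #262626

CSS silver is rgb(192, 192, 192).
5%: (192 − 9.6 = 182.4→182, 192 − 9.6 = 182.4→182, 192 − 9.6 = 182.4→182) → #B6B6B6
66%: (192 − 126.72 = 65.28→65, 192 − 126.72 = 65.28→65, 192 − 126.72 = 65.28→65) → #414141
73%: (192 − 140.16 = 51.84→52, 192 − 140.16 = 51.84→52, 192 − 140.16 = 51.84→52) → #343434
80%: (192 − 153.6 = 38.4→38, 192 − 153.6 = 38.4→38, 192 − 153.6 = 38.4→38) → #262626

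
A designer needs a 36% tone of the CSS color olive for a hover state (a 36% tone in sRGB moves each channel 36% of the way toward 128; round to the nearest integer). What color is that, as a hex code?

CSS olive is rgb(128, 128, 0).
A 36% tone moves each channel 36% toward 128:
  R: 128 + 0.36×(128−128) = 128 + 0 = 128 → 128
  G: 128 + 0.36×(128−128) = 128 + 0 = 128 → 128
  B: 0 + 0.36×(128−0) = 0 + 46.08 = 46.08 → 46
rgb(128, 128, 46) = #80802E.

#80802E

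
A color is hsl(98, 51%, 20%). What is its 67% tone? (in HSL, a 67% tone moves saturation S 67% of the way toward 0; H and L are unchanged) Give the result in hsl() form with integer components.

S moves 67% from 51 toward 0: 51 − 34.17 = 16.83 → 17.
H and L are unchanged.

hsl(98, 17%, 20%)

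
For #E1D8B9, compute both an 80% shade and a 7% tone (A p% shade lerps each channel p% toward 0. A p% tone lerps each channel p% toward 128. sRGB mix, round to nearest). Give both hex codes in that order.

#2D2B25, #DAD2B5

#E1D8B9 is rgb(225, 216, 185).
80% shade:
  R: 225 − 180 = 45 → 45
  G: 216 + 0.8×(0−216) = 216 − 172.8 = 43.2 → 43
  B: 185 + 0.8×(0−185) = 185 − 148 = 37 → 37
  → #2D2B25
7% tone:
  R: 225 + 0.07×(128−225) = 225 − 6.79 = 218.21 → 218
  G: 216 + 0.07×(128−216) = 216 − 6.16 = 209.84 → 210
  B: 185 + 0.07×(128−185) = 185 − 3.99 = 181.01 → 181
  → #DAD2B5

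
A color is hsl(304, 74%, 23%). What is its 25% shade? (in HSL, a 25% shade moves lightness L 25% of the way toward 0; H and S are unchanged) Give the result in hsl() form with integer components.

L moves 25% from 23 toward 0: 23 − 5.75 = 17.25 → 17.
H and S are unchanged.

hsl(304, 74%, 17%)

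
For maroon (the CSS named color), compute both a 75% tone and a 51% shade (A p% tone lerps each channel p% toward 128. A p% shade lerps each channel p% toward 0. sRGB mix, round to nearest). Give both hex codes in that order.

CSS maroon is rgb(128, 0, 0).
75% tone:
  R: 128 + 0.75×(128−128) = 128 + 0 = 128 → 128
  G: 0 + 96 = 96 → 96
  B: 0 + 96 = 96 → 96
  → #806060
51% shade:
  R: 128 + 0.51×(0−128) = 128 − 65.28 = 62.72 → 63
  G: 0 + 0 = 0 → 0
  B: 0 + 0.51×(0−0) = 0 + 0 = 0 → 0
  → #3F0000

#806060, #3F0000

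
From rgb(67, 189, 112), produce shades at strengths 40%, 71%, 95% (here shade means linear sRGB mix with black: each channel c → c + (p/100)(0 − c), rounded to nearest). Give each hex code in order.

40%: (67 − 26.8 = 40.2→40, 189 − 75.6 = 113.4→113, 112 − 44.8 = 67.2→67) → #287143
71%: (67 − 47.57 = 19.43→19, 189 − 134.19 = 54.81→55, 112 − 79.52 = 32.48→32) → #133720
95%: (67 − 63.65 = 3.35→3, 189 − 179.55 = 9.45→9, 112 − 106.4 = 5.6→6) → #030906

#287143, #133720, #030906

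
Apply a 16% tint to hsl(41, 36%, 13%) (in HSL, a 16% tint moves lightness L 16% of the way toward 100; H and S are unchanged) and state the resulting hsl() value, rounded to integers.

hsl(41, 36%, 27%)

L moves 16% from 13 toward 100: 13 + 13.92 = 26.92 → 27.
H and S are unchanged.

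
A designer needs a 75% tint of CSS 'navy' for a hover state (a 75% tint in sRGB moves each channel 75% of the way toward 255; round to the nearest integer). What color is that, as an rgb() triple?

rgb(191, 191, 223)

CSS navy is rgb(0, 0, 128).
Per channel, c → c + 0.75(255 − c):
  R: 0 + 0.75×(255−0) = 0 + 191.25 = 191.25 → 191
  G: 0 + 191.25 = 191.25 → 191
  B: 128 + 0.75×(255−128) = 128 + 95.25 = 223.25 → 223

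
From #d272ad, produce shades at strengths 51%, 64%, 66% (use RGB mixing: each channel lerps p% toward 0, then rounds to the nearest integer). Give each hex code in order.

#673855, #4c293e, #47273b

#d272ad is rgb(210, 114, 173).
51%: (210 − 107.1 = 102.9→103, 114 − 58.14 = 55.86→56, 173 − 88.23 = 84.77→85) → #673855
64%: (210 − 134.4 = 75.6→76, 114 − 72.96 = 41.04→41, 173 − 110.72 = 62.28→62) → #4c293e
66%: (210 − 138.6 = 71.4→71, 114 − 75.24 = 38.76→39, 173 − 114.18 = 58.82→59) → #47273b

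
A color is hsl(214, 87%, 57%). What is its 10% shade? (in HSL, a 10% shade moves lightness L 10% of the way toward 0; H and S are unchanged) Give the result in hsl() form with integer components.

hsl(214, 87%, 51%)

L moves 10% from 57 toward 0: 57 − 5.7 = 51.3 → 51.
H and S are unchanged.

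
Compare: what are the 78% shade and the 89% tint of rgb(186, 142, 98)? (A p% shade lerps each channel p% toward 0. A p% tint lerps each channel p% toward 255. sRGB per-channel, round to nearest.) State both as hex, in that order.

78% shade:
  R: 186 − 145.08 = 40.92 → 41
  G: 142 − 110.76 = 31.24 → 31
  B: 98 + 0.78×(0−98) = 98 − 76.44 = 21.56 → 22
  → #291F16
89% tint:
  R: 186 + 0.89×(255−186) = 186 + 61.41 = 247.41 → 247
  G: 142 + 100.57 = 242.57 → 243
  B: 98 + 0.89×(255−98) = 98 + 139.73 = 237.73 → 238
  → #F7F3EE

#291F16, #F7F3EE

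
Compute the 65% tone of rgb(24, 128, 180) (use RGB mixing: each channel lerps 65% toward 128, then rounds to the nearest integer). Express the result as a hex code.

#5c8092

Per channel, c → c + 0.65(128 − c):
  R: 24 + 0.65×(128−24) = 24 + 67.6 = 91.6 → 92
  G: 128 + 0.65×(128−128) = 128 + 0 = 128 → 128
  B: 180 + 0.65×(128−180) = 180 − 33.8 = 146.2 → 146
rgb(92, 128, 146) = #5c8092.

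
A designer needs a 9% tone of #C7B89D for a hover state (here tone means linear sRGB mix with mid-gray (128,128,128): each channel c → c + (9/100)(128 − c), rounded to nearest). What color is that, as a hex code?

#C1B39A

#C7B89D is rgb(199, 184, 157).
Per channel, c → c + 0.09(128 − c):
  R: 199 + 0.09×(128−199) = 199 − 6.39 = 192.61 → 193
  G: 184 − 5.04 = 178.96 → 179
  B: 157 + 0.09×(128−157) = 157 − 2.61 = 154.39 → 154
rgb(193, 179, 154) = #C1B39A.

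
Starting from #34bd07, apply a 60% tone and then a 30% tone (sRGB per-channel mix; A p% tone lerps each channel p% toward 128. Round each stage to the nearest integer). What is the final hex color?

#6b915e

#34bd07 is rgb(52, 189, 7).
A 60% tone moves each channel 60% toward 128:
  R: 52 + 0.6×(128−52) = 52 + 45.6 = 97.6 → 98
  G: 189 − 36.6 = 152.4 → 152
  B: 7 + 0.6×(128−7) = 7 + 72.6 = 79.6 → 80
After the tone: rgb(98, 152, 80) = #629850.
A 30% tone moves each channel 30% toward 128:
  R: 98 + 9 = 107 → 107
  G: 152 + 0.3×(128−152) = 152 − 7.2 = 144.8 → 145
  B: 80 + 0.3×(128−80) = 80 + 14.4 = 94.4 → 94
rgb(107, 145, 94) = #6b915e.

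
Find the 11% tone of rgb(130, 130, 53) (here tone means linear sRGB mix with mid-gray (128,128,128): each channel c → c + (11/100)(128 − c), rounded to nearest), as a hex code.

#82823d

An 11% tone moves each channel 11% toward 128:
  R: 130 + 0.11×(128−130) = 130 − 0.22 = 129.78 → 130
  G: 130 − 0.22 = 129.78 → 130
  B: 53 + 0.11×(128−53) = 53 + 8.25 = 61.25 → 61
rgb(130, 130, 61) = #82823d.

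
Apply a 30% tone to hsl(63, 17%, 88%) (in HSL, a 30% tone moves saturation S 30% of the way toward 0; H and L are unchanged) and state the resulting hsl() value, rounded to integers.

S moves 30% from 17 toward 0: 17 − 5.1 = 11.9 → 12.
H and L are unchanged.

hsl(63, 12%, 88%)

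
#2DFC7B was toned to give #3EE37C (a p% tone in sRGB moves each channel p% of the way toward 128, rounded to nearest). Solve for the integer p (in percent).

#2DFC7B is rgb(45, 252, 123); #3EE37C is rgb(62, 227, 124).
On the G channel (widest range): 227 ≈ 252 + (p/100)(128 − 252), so p ≈ 100×(227 − 252)/(128 − 252) = -2500/-124 = 20.16.
p = 20 reproduces all three channels after rounding.

20%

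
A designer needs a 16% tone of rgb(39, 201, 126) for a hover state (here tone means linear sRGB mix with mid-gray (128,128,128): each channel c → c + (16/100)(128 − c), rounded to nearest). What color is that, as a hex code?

#35BD7E

A 16% tone moves each channel 16% toward 128:
  R: 39 + 14.24 = 53.24 → 53
  G: 201 + 0.16×(128−201) = 201 − 11.68 = 189.32 → 189
  B: 126 + 0.16×(128−126) = 126 + 0.32 = 126.32 → 126
rgb(53, 189, 126) = #35BD7E.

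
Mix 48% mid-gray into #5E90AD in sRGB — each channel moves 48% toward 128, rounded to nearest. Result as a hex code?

#5E90AD is rgb(94, 144, 173).
Per channel, c → c + 0.48(128 − c):
  R: 94 + 0.48×(128−94) = 94 + 16.32 = 110.32 → 110
  G: 144 + 0.48×(128−144) = 144 − 7.68 = 136.32 → 136
  B: 173 + 0.48×(128−173) = 173 − 21.6 = 151.4 → 151
rgb(110, 136, 151) = #6E8897.

#6E8897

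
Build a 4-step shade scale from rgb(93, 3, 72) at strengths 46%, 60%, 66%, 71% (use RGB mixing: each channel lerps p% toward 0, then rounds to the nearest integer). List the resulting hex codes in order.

46%: (93 − 42.78 = 50.22→50, 3 − 1.38 = 1.62→2, 72 − 33.12 = 38.88→39) → #320227
60%: (93 − 55.8 = 37.2→37, 3 − 1.8 = 1.2→1, 72 − 43.2 = 28.8→29) → #25011d
66%: (93 − 61.38 = 31.62→32, 3 − 1.98 = 1.02→1, 72 − 47.52 = 24.48→24) → #200118
71%: (93 − 66.03 = 26.97→27, 3 − 2.13 = 0.87→1, 72 − 51.12 = 20.88→21) → #1b0115

#320227, #25011d, #200118, #1b0115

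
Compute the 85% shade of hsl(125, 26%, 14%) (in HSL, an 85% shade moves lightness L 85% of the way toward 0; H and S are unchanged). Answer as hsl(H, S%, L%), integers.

hsl(125, 26%, 2%)

L moves 85% from 14 toward 0: 14 − 11.9 = 2.1 → 2.
H and S are unchanged.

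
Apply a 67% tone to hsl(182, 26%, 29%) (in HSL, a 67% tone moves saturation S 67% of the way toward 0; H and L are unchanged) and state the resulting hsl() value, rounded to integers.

hsl(182, 9%, 29%)

S moves 67% from 26 toward 0: 26 − 17.42 = 8.58 → 9.
H and L are unchanged.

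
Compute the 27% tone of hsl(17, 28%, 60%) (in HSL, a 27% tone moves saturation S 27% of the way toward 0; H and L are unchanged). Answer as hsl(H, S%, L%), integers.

S moves 27% from 28 toward 0: 28 − 7.56 = 20.44 → 20.
H and L are unchanged.

hsl(17, 20%, 60%)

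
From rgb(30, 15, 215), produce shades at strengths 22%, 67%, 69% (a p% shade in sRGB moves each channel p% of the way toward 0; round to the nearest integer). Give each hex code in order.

#170CA8, #0A0547, #090543

22%: (30 − 6.6 = 23.4→23, 15 − 3.3 = 11.7→12, 215 − 47.3 = 167.7→168) → #170CA8
67%: (30 − 20.1 = 9.9→10, 15 − 10.05 = 4.95→5, 215 − 144.05 = 70.95→71) → #0A0547
69%: (30 − 20.7 = 9.3→9, 15 − 10.35 = 4.65→5, 215 − 148.35 = 66.65→67) → #090543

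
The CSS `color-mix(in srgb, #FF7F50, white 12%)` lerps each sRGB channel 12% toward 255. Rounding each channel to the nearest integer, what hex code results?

#FF7F50 is rgb(255, 127, 80).
Per channel, c → c + 0.12(255 − c):
  R: 255 + 0 = 255 → 255
  G: 127 + 15.36 = 142.36 → 142
  B: 80 + 21 = 101 → 101
rgb(255, 142, 101) = #FF8E65.

#FF8E65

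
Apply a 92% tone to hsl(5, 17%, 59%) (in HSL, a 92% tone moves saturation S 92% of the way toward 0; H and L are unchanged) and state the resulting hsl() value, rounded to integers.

S moves 92% from 17 toward 0: 17 − 15.64 = 1.36 → 1.
H and L are unchanged.

hsl(5, 1%, 59%)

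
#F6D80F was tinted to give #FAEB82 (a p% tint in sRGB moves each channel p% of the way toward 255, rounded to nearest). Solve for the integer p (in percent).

48%

#F6D80F is rgb(246, 216, 15); #FAEB82 is rgb(250, 235, 130).
On the B channel (widest range): 130 ≈ 15 + (p/100)(255 − 15), so p ≈ 100×(130 − 15)/(255 − 15) = 11500/240 = 47.92.
p = 48 reproduces all three channels after rounding.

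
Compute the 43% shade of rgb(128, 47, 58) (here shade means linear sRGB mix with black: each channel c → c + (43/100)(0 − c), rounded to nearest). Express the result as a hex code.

Lerp each channel 43% toward 0:
  R: 128 − 55.04 = 72.96 → 73
  G: 47 + 0.43×(0−47) = 47 − 20.21 = 26.79 → 27
  B: 58 − 24.94 = 33.06 → 33
rgb(73, 27, 33) = #491b21.

#491b21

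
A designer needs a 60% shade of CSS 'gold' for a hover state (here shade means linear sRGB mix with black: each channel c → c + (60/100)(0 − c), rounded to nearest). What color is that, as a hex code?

#665600

CSS gold is rgb(255, 215, 0).
Lerp each channel 60% toward 0:
  R: 255 + 0.6×(0−255) = 255 − 153 = 102 → 102
  G: 215 + 0.6×(0−215) = 215 − 129 = 86 → 86
  B: 0 + 0.6×(0−0) = 0 + 0 = 0 → 0
rgb(102, 86, 0) = #665600.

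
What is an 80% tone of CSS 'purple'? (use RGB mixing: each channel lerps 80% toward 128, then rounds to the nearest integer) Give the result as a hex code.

CSS purple is rgb(128, 0, 128).
Lerp each channel 80% toward 128:
  R: 128 + 0 = 128 → 128
  G: 0 + 0.8×(128−0) = 0 + 102.4 = 102.4 → 102
  B: 128 + 0.8×(128−128) = 128 + 0 = 128 → 128
rgb(128, 102, 128) = #806680.

#806680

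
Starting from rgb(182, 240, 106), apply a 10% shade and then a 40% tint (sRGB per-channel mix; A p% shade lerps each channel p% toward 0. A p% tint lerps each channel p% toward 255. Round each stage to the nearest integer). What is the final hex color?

Lerp each channel 10% toward 0:
  R: 182 + 0.1×(0−182) = 182 − 18.2 = 163.8 → 164
  G: 240 + 0.1×(0−240) = 240 − 24 = 216 → 216
  B: 106 + 0.1×(0−106) = 106 − 10.6 = 95.4 → 95
After the shade: rgb(164, 216, 95) = #A4D85F.
Per channel, c → c + 0.4(255 − c):
  R: 164 + 36.4 = 200.4 → 200
  G: 216 + 0.4×(255−216) = 216 + 15.6 = 231.6 → 232
  B: 95 + 0.4×(255−95) = 95 + 64 = 159 → 159
rgb(200, 232, 159) = #C8E89F.

#C8E89F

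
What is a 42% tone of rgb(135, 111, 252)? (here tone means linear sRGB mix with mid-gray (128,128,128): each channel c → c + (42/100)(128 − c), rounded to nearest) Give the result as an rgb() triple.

rgb(132, 118, 200)

Lerp each channel 42% toward 128:
  R: 135 − 2.94 = 132.06 → 132
  G: 111 + 0.42×(128−111) = 111 + 7.14 = 118.14 → 118
  B: 252 + 0.42×(128−252) = 252 − 52.08 = 199.92 → 200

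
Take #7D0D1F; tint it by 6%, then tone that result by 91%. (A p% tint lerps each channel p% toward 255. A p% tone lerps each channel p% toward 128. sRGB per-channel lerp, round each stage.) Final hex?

#7D0D1F is rgb(125, 13, 31).
Per channel, c → c + 0.06(255 − c):
  R: 125 + 0.06×(255−125) = 125 + 7.8 = 132.8 → 133
  G: 13 + 14.52 = 27.52 → 28
  B: 31 + 0.06×(255−31) = 31 + 13.44 = 44.44 → 44
After the tint: rgb(133, 28, 44) = #851C2C.
Per channel, c → c + 0.91(128 − c):
  R: 133 − 4.55 = 128.45 → 128
  G: 28 + 91 = 119 → 119
  B: 44 + 0.91×(128−44) = 44 + 76.44 = 120.44 → 120
rgb(128, 119, 120) = #807778.

#807778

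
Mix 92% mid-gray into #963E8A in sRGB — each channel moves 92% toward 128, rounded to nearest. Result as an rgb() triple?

rgb(130, 123, 129)

#963E8A is rgb(150, 62, 138).
Lerp each channel 92% toward 128:
  R: 150 − 20.24 = 129.76 → 130
  G: 62 + 0.92×(128−62) = 62 + 60.72 = 122.72 → 123
  B: 138 − 9.2 = 128.8 → 129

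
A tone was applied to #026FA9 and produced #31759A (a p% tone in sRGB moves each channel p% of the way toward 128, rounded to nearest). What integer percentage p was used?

37%

#026FA9 is rgb(2, 111, 169); #31759A is rgb(49, 117, 154).
On the R channel (widest range): 49 ≈ 2 + (p/100)(128 − 2), so p ≈ 100×(49 − 2)/(128 − 2) = 4700/126 = 37.30.
p = 37 reproduces all three channels after rounding.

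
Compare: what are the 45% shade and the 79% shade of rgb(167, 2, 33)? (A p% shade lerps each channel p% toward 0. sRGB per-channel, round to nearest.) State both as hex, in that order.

#5c0112, #230007

45% shade:
  R: 167 + 0.45×(0−167) = 167 − 75.15 = 91.85 → 92
  G: 2 − 0.9 = 1.1 → 1
  B: 33 + 0.45×(0−33) = 33 − 14.85 = 18.15 → 18
  → #5c0112
79% shade:
  R: 167 + 0.79×(0−167) = 167 − 131.93 = 35.07 → 35
  G: 2 − 1.58 = 0.42 → 0
  B: 33 − 26.07 = 6.93 → 7
  → #230007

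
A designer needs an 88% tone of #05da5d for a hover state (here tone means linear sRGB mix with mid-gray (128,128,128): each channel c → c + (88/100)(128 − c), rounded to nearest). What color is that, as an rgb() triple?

rgb(113, 139, 124)

#05da5d is rgb(5, 218, 93).
An 88% tone moves each channel 88% toward 128:
  R: 5 + 108.24 = 113.24 → 113
  G: 218 + 0.88×(128−218) = 218 − 79.2 = 138.8 → 139
  B: 93 + 0.88×(128−93) = 93 + 30.8 = 123.8 → 124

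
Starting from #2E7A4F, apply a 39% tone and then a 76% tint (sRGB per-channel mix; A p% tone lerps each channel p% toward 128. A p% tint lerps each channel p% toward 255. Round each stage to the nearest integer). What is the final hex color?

#D5E0D9

#2E7A4F is rgb(46, 122, 79).
A 39% tone moves each channel 39% toward 128:
  R: 46 + 0.39×(128−46) = 46 + 31.98 = 77.98 → 78
  G: 122 + 2.34 = 124.34 → 124
  B: 79 + 0.39×(128−79) = 79 + 19.11 = 98.11 → 98
After the tone: rgb(78, 124, 98) = #4E7C62.
A 76% tint moves each channel 76% toward 255:
  R: 78 + 134.52 = 212.52 → 213
  G: 124 + 99.56 = 223.56 → 224
  B: 98 + 0.76×(255−98) = 98 + 119.32 = 217.32 → 217
rgb(213, 224, 217) = #D5E0D9.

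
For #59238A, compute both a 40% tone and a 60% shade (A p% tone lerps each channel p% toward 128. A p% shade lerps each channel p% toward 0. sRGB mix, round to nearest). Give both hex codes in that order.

#694886, #240E37

#59238A is rgb(89, 35, 138).
40% tone:
  R: 89 + 15.6 = 104.6 → 105
  G: 35 + 0.4×(128−35) = 35 + 37.2 = 72.2 → 72
  B: 138 − 4 = 134 → 134
  → #694886
60% shade:
  R: 89 + 0.6×(0−89) = 89 − 53.4 = 35.6 → 36
  G: 35 − 21 = 14 → 14
  B: 138 + 0.6×(0−138) = 138 − 82.8 = 55.2 → 55
  → #240E37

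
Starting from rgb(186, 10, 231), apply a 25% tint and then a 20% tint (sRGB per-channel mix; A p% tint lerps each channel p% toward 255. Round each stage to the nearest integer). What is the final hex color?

#D56CF1

A 25% tint moves each channel 25% toward 255:
  R: 186 + 0.25×(255−186) = 186 + 17.25 = 203.25 → 203
  G: 10 + 61.25 = 71.25 → 71
  B: 231 + 0.25×(255−231) = 231 + 6 = 237 → 237
After the tint: rgb(203, 71, 237) = #CB47ED.
Per channel, c → c + 0.2(255 − c):
  R: 203 + 0.2×(255−203) = 203 + 10.4 = 213.4 → 213
  G: 71 + 36.8 = 107.8 → 108
  B: 237 + 0.2×(255−237) = 237 + 3.6 = 240.6 → 241
rgb(213, 108, 241) = #D56CF1.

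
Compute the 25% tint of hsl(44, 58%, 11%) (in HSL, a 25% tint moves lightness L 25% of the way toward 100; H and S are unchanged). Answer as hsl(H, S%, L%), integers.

L moves 25% from 11 toward 100: 11 + 22.25 = 33.25 → 33.
H and S are unchanged.

hsl(44, 58%, 33%)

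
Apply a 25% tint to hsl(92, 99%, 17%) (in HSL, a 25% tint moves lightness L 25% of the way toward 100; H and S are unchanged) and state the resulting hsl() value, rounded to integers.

L moves 25% from 17 toward 100: 17 + 20.75 = 37.75 → 38.
H and S are unchanged.

hsl(92, 99%, 38%)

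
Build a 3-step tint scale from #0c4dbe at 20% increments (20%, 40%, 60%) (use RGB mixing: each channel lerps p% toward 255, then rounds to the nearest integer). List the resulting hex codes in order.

#0c4dbe is rgb(12, 77, 190).
20%: (12 + 48.6 = 60.6→61, 77 + 35.6 = 112.6→113, 190 + 13 = 203→203) → #3d71cb
40%: (12 + 97.2 = 109.2→109, 77 + 71.2 = 148.2→148, 190 + 26 = 216→216) → #6d94d8
60%: (12 + 145.8 = 157.8→158, 77 + 106.8 = 183.8→184, 190 + 39 = 229→229) → #9eb8e5

#3d71cb, #6d94d8, #9eb8e5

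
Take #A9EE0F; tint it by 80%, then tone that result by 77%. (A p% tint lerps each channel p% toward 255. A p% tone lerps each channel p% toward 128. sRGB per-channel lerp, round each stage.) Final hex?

#A9EE0F is rgb(169, 238, 15).
Per channel, c → c + 0.8(255 − c):
  R: 169 + 0.8×(255−169) = 169 + 68.8 = 237.8 → 238
  G: 238 + 13.6 = 251.6 → 252
  B: 15 + 192 = 207 → 207
After the tint: rgb(238, 252, 207) = #EEFCCF.
Lerp each channel 77% toward 128:
  R: 238 − 84.7 = 153.3 → 153
  G: 252 − 95.48 = 156.52 → 157
  B: 207 + 0.77×(128−207) = 207 − 60.83 = 146.17 → 146
rgb(153, 157, 146) = #999D92.

#999D92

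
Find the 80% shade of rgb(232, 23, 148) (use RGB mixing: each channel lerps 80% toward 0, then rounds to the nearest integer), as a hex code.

#2E051E

Lerp each channel 80% toward 0:
  R: 232 + 0.8×(0−232) = 232 − 185.6 = 46.4 → 46
  G: 23 − 18.4 = 4.6 → 5
  B: 148 − 118.4 = 29.6 → 30
rgb(46, 5, 30) = #2E051E.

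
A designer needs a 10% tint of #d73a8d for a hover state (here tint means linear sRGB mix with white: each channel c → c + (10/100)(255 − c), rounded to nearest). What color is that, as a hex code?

#d73a8d is rgb(215, 58, 141).
A 10% tint moves each channel 10% toward 255:
  R: 215 + 4 = 219 → 219
  G: 58 + 19.7 = 77.7 → 78
  B: 141 + 11.4 = 152.4 → 152
rgb(219, 78, 152) = #db4e98.

#db4e98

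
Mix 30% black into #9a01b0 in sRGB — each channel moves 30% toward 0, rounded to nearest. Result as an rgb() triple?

rgb(108, 1, 123)

#9a01b0 is rgb(154, 1, 176).
A 30% shade moves each channel 30% toward 0:
  R: 154 + 0.3×(0−154) = 154 − 46.2 = 107.8 → 108
  G: 1 + 0.3×(0−1) = 1 − 0.3 = 0.7 → 1
  B: 176 − 52.8 = 123.2 → 123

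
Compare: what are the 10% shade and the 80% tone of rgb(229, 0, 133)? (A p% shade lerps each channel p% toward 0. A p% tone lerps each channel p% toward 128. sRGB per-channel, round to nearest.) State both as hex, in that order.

#CE0078, #946681

10% shade:
  R: 229 − 22.9 = 206.1 → 206
  G: 0 + 0.1×(0−0) = 0 + 0 = 0 → 0
  B: 133 − 13.3 = 119.7 → 120
  → #CE0078
80% tone:
  R: 229 + 0.8×(128−229) = 229 − 80.8 = 148.2 → 148
  G: 0 + 0.8×(128−0) = 0 + 102.4 = 102.4 → 102
  B: 133 + 0.8×(128−133) = 133 − 4 = 129 → 129
  → #946681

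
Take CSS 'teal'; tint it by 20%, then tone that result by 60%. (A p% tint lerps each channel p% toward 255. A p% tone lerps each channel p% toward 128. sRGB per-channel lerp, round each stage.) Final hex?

#618A8A

CSS teal is rgb(0, 128, 128).
Per channel, c → c + 0.2(255 − c):
  R: 0 + 51 = 51 → 51
  G: 128 + 0.2×(255−128) = 128 + 25.4 = 153.4 → 153
  B: 128 + 0.2×(255−128) = 128 + 25.4 = 153.4 → 153
After the tint: rgb(51, 153, 153) = #339999.
A 60% tone moves each channel 60% toward 128:
  R: 51 + 0.6×(128−51) = 51 + 46.2 = 97.2 → 97
  G: 153 + 0.6×(128−153) = 153 − 15 = 138 → 138
  B: 153 − 15 = 138 → 138
rgb(97, 138, 138) = #618A8A.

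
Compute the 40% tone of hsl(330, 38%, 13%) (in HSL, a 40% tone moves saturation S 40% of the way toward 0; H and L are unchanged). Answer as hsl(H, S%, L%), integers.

S moves 40% from 38 toward 0: 38 − 15.2 = 22.8 → 23.
H and L are unchanged.

hsl(330, 23%, 13%)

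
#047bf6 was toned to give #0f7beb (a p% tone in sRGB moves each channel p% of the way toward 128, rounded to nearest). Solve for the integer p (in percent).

#047bf6 is rgb(4, 123, 246); #0f7beb is rgb(15, 123, 235).
On the R channel (widest range): 15 ≈ 4 + (p/100)(128 − 4), so p ≈ 100×(15 − 4)/(128 − 4) = 1100/124 = 8.87.
p = 9 reproduces all three channels after rounding.

9%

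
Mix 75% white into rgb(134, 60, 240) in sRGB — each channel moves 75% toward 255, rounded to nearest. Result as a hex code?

#e1cefb

Per channel, c → c + 0.75(255 − c):
  R: 134 + 90.75 = 224.75 → 225
  G: 60 + 0.75×(255−60) = 60 + 146.25 = 206.25 → 206
  B: 240 + 11.25 = 251.25 → 251
rgb(225, 206, 251) = #e1cefb.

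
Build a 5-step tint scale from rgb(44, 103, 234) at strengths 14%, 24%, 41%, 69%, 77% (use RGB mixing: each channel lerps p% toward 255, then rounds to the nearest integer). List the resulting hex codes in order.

14%: (44 + 29.54 = 73.54→74, 103 + 21.28 = 124.28→124, 234 + 2.94 = 236.94→237) → #4A7CED
24%: (44 + 50.64 = 94.64→95, 103 + 36.48 = 139.48→139, 234 + 5.04 = 239.04→239) → #5F8BEF
41%: (44 + 86.51 = 130.51→131, 103 + 62.32 = 165.32→165, 234 + 8.61 = 242.61→243) → #83A5F3
69%: (44 + 145.59 = 189.59→190, 103 + 104.88 = 207.88→208, 234 + 14.49 = 248.49→248) → #BED0F8
77%: (44 + 162.47 = 206.47→206, 103 + 117.04 = 220.04→220, 234 + 16.17 = 250.17→250) → #CEDCFA

#4A7CED, #5F8BEF, #83A5F3, #BED0F8, #CEDCFA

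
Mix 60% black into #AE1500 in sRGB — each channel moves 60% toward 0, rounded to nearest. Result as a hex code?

#AE1500 is rgb(174, 21, 0).
A 60% shade moves each channel 60% toward 0:
  R: 174 − 104.4 = 69.6 → 70
  G: 21 + 0.6×(0−21) = 21 − 12.6 = 8.4 → 8
  B: 0 + 0.6×(0−0) = 0 + 0 = 0 → 0
rgb(70, 8, 0) = #460800.

#460800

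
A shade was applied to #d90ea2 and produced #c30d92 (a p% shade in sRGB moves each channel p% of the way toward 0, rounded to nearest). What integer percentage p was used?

#d90ea2 is rgb(217, 14, 162); #c30d92 is rgb(195, 13, 146).
On the R channel (widest range): 195 ≈ 217 + (p/100)(0 − 217), so p ≈ 100×(195 − 217)/(0 − 217) = -2200/-217 = 10.14.
p = 10 reproduces all three channels after rounding.

10%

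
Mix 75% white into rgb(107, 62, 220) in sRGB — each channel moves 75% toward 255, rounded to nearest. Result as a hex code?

Per channel, c → c + 0.75(255 − c):
  R: 107 + 0.75×(255−107) = 107 + 111 = 218 → 218
  G: 62 + 144.75 = 206.75 → 207
  B: 220 + 0.75×(255−220) = 220 + 26.25 = 246.25 → 246
rgb(218, 207, 246) = #DACFF6.

#DACFF6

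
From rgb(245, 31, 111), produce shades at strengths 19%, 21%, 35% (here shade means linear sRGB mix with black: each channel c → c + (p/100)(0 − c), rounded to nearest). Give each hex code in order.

19%: (245 − 46.55 = 198.45→198, 31 − 5.89 = 25.11→25, 111 − 21.09 = 89.91→90) → #C6195A
21%: (245 − 51.45 = 193.55→194, 31 − 6.51 = 24.49→24, 111 − 23.31 = 87.69→88) → #C21858
35%: (245 − 85.75 = 159.25→159, 31 − 10.85 = 20.15→20, 111 − 38.85 = 72.15→72) → #9F1448

#C6195A, #C21858, #9F1448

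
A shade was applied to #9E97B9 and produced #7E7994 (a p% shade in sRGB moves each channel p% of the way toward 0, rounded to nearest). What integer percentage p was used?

#9E97B9 is rgb(158, 151, 185); #7E7994 is rgb(126, 121, 148).
On the B channel (widest range): 148 ≈ 185 + (p/100)(0 − 185), so p ≈ 100×(148 − 185)/(0 − 185) = -3700/-185 = 20.00.
p = 20 reproduces all three channels after rounding.

20%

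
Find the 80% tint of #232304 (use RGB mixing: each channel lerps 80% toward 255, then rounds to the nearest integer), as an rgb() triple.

#232304 is rgb(35, 35, 4).
Lerp each channel 80% toward 255:
  R: 35 + 176 = 211 → 211
  G: 35 + 0.8×(255−35) = 35 + 176 = 211 → 211
  B: 4 + 0.8×(255−4) = 4 + 200.8 = 204.8 → 205

rgb(211, 211, 205)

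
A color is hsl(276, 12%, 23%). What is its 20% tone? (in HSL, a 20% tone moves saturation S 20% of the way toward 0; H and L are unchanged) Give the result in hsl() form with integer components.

S moves 20% from 12 toward 0: 12 − 2.4 = 9.6 → 10.
H and L are unchanged.

hsl(276, 10%, 23%)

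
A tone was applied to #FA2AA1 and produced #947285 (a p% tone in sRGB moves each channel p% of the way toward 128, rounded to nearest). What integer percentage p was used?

84%

#FA2AA1 is rgb(250, 42, 161); #947285 is rgb(148, 114, 133).
On the R channel (widest range): 148 ≈ 250 + (p/100)(128 − 250), so p ≈ 100×(148 − 250)/(128 − 250) = -10200/-122 = 83.61.
p = 84 reproduces all three channels after rounding.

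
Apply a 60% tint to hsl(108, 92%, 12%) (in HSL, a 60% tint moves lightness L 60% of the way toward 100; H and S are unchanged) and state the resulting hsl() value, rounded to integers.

L moves 60% from 12 toward 100: 12 + 52.8 = 64.8 → 65.
H and S are unchanged.

hsl(108, 92%, 65%)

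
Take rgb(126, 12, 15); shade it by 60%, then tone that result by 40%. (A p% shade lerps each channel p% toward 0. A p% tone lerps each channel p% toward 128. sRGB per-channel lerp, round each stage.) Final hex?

A 60% shade moves each channel 60% toward 0:
  R: 126 + 0.6×(0−126) = 126 − 75.6 = 50.4 → 50
  G: 12 + 0.6×(0−12) = 12 − 7.2 = 4.8 → 5
  B: 15 − 9 = 6 → 6
After the shade: rgb(50, 5, 6) = #320506.
Lerp each channel 40% toward 128:
  R: 50 + 0.4×(128−50) = 50 + 31.2 = 81.2 → 81
  G: 5 + 0.4×(128−5) = 5 + 49.2 = 54.2 → 54
  B: 6 + 0.4×(128−6) = 6 + 48.8 = 54.8 → 55
rgb(81, 54, 55) = #513637.

#513637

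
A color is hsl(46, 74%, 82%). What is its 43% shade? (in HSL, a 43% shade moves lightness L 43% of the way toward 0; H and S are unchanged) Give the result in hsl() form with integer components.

L moves 43% from 82 toward 0: 82 − 35.26 = 46.74 → 47.
H and S are unchanged.

hsl(46, 74%, 47%)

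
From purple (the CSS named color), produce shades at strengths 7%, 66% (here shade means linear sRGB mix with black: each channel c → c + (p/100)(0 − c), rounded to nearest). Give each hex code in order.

CSS purple is rgb(128, 0, 128).
7%: (128 − 8.96 = 119.04→119, 0→0, 128 − 8.96 = 119.04→119) → #770077
66%: (128 − 84.48 = 43.52→44, 0→0, 128 − 84.48 = 43.52→44) → #2c002c

#770077, #2c002c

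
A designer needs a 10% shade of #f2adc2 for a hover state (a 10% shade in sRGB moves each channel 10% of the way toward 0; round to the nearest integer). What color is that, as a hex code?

#da9caf

#f2adc2 is rgb(242, 173, 194).
Per channel, c → c + 0.1(0 − c):
  R: 242 + 0.1×(0−242) = 242 − 24.2 = 217.8 → 218
  G: 173 − 17.3 = 155.7 → 156
  B: 194 + 0.1×(0−194) = 194 − 19.4 = 174.6 → 175
rgb(218, 156, 175) = #da9caf.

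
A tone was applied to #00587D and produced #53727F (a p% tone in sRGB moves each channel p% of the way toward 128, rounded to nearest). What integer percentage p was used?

#00587D is rgb(0, 88, 125); #53727F is rgb(83, 114, 127).
On the R channel (widest range): 83 ≈ 0 + (p/100)(128 − 0), so p ≈ 100×(83 − 0)/(128 − 0) = 8300/128 = 64.84.
p = 65 reproduces all three channels after rounding.

65%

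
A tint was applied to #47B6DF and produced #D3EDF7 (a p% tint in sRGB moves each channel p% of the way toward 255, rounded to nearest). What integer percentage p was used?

#47B6DF is rgb(71, 182, 223); #D3EDF7 is rgb(211, 237, 247).
On the R channel (widest range): 211 ≈ 71 + (p/100)(255 − 71), so p ≈ 100×(211 − 71)/(255 − 71) = 14000/184 = 76.09.
p = 76 reproduces all three channels after rounding.

76%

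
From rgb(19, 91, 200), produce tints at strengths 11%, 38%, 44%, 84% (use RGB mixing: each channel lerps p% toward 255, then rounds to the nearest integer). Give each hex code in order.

11%: (19 + 25.96 = 44.96→45, 91 + 18.04 = 109.04→109, 200 + 6.05 = 206.05→206) → #2d6dce
38%: (19 + 89.68 = 108.68→109, 91 + 62.32 = 153.32→153, 200 + 20.9 = 220.9→221) → #6d99dd
44%: (19 + 103.84 = 122.84→123, 91 + 72.16 = 163.16→163, 200 + 24.2 = 224.2→224) → #7ba3e0
84%: (19 + 198.24 = 217.24→217, 91 + 137.76 = 228.76→229, 200 + 46.2 = 246.2→246) → #d9e5f6

#2d6dce, #6d99dd, #7ba3e0, #d9e5f6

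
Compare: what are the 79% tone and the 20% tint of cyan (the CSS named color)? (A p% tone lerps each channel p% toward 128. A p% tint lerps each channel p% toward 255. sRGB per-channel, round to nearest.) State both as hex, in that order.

CSS cyan is rgb(0, 255, 255).
79% tone:
  R: 0 + 0.79×(128−0) = 0 + 101.12 = 101.12 → 101
  G: 255 − 100.33 = 154.67 → 155
  B: 255 + 0.79×(128−255) = 255 − 100.33 = 154.67 → 155
  → #659B9B
20% tint:
  R: 0 + 0.2×(255−0) = 0 + 51 = 51 → 51
  G: 255 + 0.2×(255−255) = 255 + 0 = 255 → 255
  B: 255 + 0 = 255 → 255
  → #33FFFF

#659B9B, #33FFFF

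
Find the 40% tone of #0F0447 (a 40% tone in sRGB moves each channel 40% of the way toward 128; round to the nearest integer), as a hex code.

#3C365E

#0F0447 is rgb(15, 4, 71).
Lerp each channel 40% toward 128:
  R: 15 + 0.4×(128−15) = 15 + 45.2 = 60.2 → 60
  G: 4 + 0.4×(128−4) = 4 + 49.6 = 53.6 → 54
  B: 71 + 0.4×(128−71) = 71 + 22.8 = 93.8 → 94
rgb(60, 54, 94) = #3C365E.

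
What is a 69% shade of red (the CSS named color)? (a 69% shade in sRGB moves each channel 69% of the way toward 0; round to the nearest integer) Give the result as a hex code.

#4F0000

CSS red is rgb(255, 0, 0).
Lerp each channel 69% toward 0:
  R: 255 − 175.95 = 79.05 → 79
  G: 0 + 0 = 0 → 0
  B: 0 + 0.69×(0−0) = 0 + 0 = 0 → 0
rgb(79, 0, 0) = #4F0000.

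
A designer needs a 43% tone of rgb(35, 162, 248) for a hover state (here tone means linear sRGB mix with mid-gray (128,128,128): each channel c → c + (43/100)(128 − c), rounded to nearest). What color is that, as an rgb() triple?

A 43% tone moves each channel 43% toward 128:
  R: 35 + 39.99 = 74.99 → 75
  G: 162 − 14.62 = 147.38 → 147
  B: 248 + 0.43×(128−248) = 248 − 51.6 = 196.4 → 196

rgb(75, 147, 196)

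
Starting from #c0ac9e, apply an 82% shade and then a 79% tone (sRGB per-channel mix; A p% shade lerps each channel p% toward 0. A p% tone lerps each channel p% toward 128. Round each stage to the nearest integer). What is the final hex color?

#c0ac9e is rgb(192, 172, 158).
An 82% shade moves each channel 82% toward 0:
  R: 192 + 0.82×(0−192) = 192 − 157.44 = 34.56 → 35
  G: 172 − 141.04 = 30.96 → 31
  B: 158 + 0.82×(0−158) = 158 − 129.56 = 28.44 → 28
After the shade: rgb(35, 31, 28) = #231f1c.
A 79% tone moves each channel 79% toward 128:
  R: 35 + 73.47 = 108.47 → 108
  G: 31 + 0.79×(128−31) = 31 + 76.63 = 107.63 → 108
  B: 28 + 0.79×(128−28) = 28 + 79 = 107 → 107
rgb(108, 108, 107) = #6c6c6b.

#6c6c6b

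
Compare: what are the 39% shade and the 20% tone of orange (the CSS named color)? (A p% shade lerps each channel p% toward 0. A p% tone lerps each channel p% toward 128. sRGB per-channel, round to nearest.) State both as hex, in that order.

CSS orange is rgb(255, 165, 0).
39% shade:
  R: 255 + 0.39×(0−255) = 255 − 99.45 = 155.55 → 156
  G: 165 + 0.39×(0−165) = 165 − 64.35 = 100.65 → 101
  B: 0 + 0 = 0 → 0
  → #9c6500
20% tone:
  R: 255 − 25.4 = 229.6 → 230
  G: 165 − 7.4 = 157.6 → 158
  B: 0 + 0.2×(128−0) = 0 + 25.6 = 25.6 → 26
  → #e69e1a

#9c6500, #e69e1a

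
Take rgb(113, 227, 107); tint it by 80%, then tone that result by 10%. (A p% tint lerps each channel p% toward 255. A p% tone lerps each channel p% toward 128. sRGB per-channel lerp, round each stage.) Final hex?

Per channel, c → c + 0.8(255 − c):
  R: 113 + 0.8×(255−113) = 113 + 113.6 = 226.6 → 227
  G: 227 + 22.4 = 249.4 → 249
  B: 107 + 0.8×(255−107) = 107 + 118.4 = 225.4 → 225
After the tint: rgb(227, 249, 225) = #E3F9E1.
A 10% tone moves each channel 10% toward 128:
  R: 227 − 9.9 = 217.1 → 217
  G: 249 + 0.1×(128−249) = 249 − 12.1 = 236.9 → 237
  B: 225 − 9.7 = 215.3 → 215
rgb(217, 237, 215) = #D9EDD7.

#D9EDD7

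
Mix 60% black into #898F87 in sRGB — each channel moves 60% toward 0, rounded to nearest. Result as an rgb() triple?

#898F87 is rgb(137, 143, 135).
Lerp each channel 60% toward 0:
  R: 137 − 82.2 = 54.8 → 55
  G: 143 + 0.6×(0−143) = 143 − 85.8 = 57.2 → 57
  B: 135 + 0.6×(0−135) = 135 − 81 = 54 → 54

rgb(55, 57, 54)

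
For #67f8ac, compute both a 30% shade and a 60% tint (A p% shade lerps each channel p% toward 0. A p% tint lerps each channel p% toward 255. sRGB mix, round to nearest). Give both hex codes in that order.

#67f8ac is rgb(103, 248, 172).
30% shade:
  R: 103 + 0.3×(0−103) = 103 − 30.9 = 72.1 → 72
  G: 248 + 0.3×(0−248) = 248 − 74.4 = 173.6 → 174
  B: 172 + 0.3×(0−172) = 172 − 51.6 = 120.4 → 120
  → #48ae78
60% tint:
  R: 103 + 0.6×(255−103) = 103 + 91.2 = 194.2 → 194
  G: 248 + 0.6×(255−248) = 248 + 4.2 = 252.2 → 252
  B: 172 + 49.8 = 221.8 → 222
  → #c2fcde

#48ae78, #c2fcde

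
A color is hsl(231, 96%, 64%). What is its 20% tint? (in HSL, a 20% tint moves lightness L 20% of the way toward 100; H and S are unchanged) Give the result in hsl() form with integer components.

L moves 20% from 64 toward 100: 64 + 7.2 = 71.2 → 71.
H and S are unchanged.

hsl(231, 96%, 71%)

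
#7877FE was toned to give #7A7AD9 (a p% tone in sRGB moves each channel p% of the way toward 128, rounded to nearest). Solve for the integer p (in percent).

29%

#7877FE is rgb(120, 119, 254); #7A7AD9 is rgb(122, 122, 217).
On the B channel (widest range): 217 ≈ 254 + (p/100)(128 − 254), so p ≈ 100×(217 − 254)/(128 − 254) = -3700/-126 = 29.37.
p = 29 reproduces all three channels after rounding.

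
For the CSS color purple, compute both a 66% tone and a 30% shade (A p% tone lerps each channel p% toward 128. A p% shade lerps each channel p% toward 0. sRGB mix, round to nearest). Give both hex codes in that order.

#805480, #5A005A

CSS purple is rgb(128, 0, 128).
66% tone:
  R: 128 + 0.66×(128−128) = 128 + 0 = 128 → 128
  G: 0 + 0.66×(128−0) = 0 + 84.48 = 84.48 → 84
  B: 128 + 0.66×(128−128) = 128 + 0 = 128 → 128
  → #805480
30% shade:
  R: 128 − 38.4 = 89.6 → 90
  G: 0 + 0 = 0 → 0
  B: 128 − 38.4 = 89.6 → 90
  → #5A005A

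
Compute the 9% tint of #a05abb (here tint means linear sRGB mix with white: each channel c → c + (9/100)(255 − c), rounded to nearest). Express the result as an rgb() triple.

rgb(169, 105, 193)

#a05abb is rgb(160, 90, 187).
A 9% tint moves each channel 9% toward 255:
  R: 160 + 8.55 = 168.55 → 169
  G: 90 + 14.85 = 104.85 → 105
  B: 187 + 6.12 = 193.12 → 193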